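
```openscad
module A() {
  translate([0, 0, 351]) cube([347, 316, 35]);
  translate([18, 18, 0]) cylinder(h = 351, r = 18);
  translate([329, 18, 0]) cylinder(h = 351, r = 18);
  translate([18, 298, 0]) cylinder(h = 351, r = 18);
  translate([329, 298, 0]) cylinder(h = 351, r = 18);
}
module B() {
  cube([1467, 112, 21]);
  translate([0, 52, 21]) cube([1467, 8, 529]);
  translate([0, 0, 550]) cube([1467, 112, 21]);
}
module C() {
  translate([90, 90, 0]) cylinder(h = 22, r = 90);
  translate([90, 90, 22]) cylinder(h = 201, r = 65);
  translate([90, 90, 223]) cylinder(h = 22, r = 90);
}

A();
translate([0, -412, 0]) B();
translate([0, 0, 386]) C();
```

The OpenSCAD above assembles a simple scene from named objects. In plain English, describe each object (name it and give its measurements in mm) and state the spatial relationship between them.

A is a four-legged stool. The seat is a 347×316×35 mm slab whose top surface is at z = 386 mm; four round legs, each 36 mm in diameter, run from the floor (z = 0) to the underside of the seat, each leg's axis is inset half a diameter from the nearest pair of seat edges (so the leg's bounding box is flush with the corner).

B is an I-beam lying along x, 1467 mm long. Overall section height 571 mm. Two flanges 112 mm wide (y) and 21 mm thick, one on the floor and one at the top; a web 8 mm thick runs between them, centred on the flange width.

C is a spool: two coaxial disc flanges of radius 90 mm and thickness 22 mm, joined by a core cylinder of radius 65 mm and height 201 mm. The lower flange rests on z = 0 and the three cylinders share a vertical axis.

The I-beam is on the floor beside the stool on its −y side. The spool is on top of the stool.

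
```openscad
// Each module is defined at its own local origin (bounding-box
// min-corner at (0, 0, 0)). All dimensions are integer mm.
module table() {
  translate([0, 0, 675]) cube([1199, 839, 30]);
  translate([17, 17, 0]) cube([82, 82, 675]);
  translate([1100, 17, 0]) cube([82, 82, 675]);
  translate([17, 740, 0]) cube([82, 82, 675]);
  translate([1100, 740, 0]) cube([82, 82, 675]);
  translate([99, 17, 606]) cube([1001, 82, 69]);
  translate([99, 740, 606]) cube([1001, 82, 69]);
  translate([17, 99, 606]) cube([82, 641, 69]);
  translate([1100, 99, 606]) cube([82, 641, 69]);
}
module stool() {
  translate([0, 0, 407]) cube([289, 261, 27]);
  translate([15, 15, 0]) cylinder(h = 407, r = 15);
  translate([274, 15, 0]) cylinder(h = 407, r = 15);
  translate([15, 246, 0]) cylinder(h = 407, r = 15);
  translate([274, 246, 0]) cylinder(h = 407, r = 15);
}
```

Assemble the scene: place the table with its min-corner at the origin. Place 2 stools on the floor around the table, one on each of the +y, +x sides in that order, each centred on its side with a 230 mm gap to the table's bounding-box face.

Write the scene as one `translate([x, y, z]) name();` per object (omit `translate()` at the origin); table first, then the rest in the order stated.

table();
translate([455, 1069, 0]) stool();
translate([1429, 289, 0]) stool();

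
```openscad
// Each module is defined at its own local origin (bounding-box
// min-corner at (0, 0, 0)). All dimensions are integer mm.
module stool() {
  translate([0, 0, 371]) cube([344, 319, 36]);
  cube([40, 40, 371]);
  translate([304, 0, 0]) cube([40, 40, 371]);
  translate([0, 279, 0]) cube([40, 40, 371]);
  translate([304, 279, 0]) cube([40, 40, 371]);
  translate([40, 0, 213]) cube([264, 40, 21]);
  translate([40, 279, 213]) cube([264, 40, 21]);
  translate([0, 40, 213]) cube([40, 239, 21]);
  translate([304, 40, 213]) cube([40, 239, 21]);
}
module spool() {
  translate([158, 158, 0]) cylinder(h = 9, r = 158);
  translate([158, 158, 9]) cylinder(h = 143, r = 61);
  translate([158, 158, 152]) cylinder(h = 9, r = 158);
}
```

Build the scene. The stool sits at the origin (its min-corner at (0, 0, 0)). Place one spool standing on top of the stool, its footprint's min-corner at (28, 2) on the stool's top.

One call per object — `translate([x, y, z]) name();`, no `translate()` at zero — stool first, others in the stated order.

stool();
translate([28, 2, 407]) spool();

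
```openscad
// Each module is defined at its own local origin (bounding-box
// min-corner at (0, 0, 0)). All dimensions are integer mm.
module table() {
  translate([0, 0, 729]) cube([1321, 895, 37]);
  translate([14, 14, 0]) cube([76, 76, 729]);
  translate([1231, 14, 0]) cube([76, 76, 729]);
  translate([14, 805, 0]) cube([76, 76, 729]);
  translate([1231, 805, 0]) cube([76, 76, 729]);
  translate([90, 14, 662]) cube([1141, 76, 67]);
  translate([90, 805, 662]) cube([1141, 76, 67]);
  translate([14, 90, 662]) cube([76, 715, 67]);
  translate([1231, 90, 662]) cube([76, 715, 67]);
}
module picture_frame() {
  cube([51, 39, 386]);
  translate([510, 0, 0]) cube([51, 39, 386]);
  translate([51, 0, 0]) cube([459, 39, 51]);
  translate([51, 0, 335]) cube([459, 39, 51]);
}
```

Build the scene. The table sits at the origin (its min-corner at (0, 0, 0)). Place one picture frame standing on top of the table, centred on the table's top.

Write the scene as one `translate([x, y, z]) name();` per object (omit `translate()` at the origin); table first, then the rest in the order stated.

table();
translate([380, 428, 766]) picture_frame();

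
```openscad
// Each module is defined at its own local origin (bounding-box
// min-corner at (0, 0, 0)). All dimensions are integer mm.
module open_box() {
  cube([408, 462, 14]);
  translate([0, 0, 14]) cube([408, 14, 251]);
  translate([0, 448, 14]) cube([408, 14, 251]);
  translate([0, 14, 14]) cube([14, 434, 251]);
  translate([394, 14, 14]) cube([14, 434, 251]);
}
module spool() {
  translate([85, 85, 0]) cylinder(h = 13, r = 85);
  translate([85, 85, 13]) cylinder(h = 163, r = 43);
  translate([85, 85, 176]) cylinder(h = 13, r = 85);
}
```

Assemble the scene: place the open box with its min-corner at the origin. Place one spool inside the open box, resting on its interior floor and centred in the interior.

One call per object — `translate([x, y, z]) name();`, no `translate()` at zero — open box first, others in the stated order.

open_box();
translate([119, 146, 14]) spool();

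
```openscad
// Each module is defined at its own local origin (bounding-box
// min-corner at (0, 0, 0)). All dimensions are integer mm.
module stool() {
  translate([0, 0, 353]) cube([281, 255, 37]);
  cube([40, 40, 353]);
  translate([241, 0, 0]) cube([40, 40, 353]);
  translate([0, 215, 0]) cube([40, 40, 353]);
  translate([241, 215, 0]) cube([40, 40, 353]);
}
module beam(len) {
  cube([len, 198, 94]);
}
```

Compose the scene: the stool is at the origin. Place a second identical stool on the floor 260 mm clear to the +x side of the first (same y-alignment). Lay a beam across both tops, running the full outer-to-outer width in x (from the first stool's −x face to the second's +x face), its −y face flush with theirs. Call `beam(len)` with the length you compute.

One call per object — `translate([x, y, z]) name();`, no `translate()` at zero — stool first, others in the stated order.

stool();
translate([541, 0, 0]) stool();
translate([0, 0, 390]) beam(822);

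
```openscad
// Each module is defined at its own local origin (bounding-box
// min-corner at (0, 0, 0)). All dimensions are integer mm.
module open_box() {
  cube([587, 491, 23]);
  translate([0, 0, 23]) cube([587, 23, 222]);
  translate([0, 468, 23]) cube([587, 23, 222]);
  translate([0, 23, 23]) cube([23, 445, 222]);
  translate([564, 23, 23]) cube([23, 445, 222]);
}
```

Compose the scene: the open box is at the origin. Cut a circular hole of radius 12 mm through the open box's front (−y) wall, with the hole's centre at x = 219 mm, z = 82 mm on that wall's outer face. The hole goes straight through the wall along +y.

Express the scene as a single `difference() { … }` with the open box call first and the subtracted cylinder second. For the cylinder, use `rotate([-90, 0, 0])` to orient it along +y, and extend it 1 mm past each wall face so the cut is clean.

difference() {
  open_box();
  translate([219, -1, 82]) rotate([-90, 0, 0]) cylinder(h = 25, r = 12);
}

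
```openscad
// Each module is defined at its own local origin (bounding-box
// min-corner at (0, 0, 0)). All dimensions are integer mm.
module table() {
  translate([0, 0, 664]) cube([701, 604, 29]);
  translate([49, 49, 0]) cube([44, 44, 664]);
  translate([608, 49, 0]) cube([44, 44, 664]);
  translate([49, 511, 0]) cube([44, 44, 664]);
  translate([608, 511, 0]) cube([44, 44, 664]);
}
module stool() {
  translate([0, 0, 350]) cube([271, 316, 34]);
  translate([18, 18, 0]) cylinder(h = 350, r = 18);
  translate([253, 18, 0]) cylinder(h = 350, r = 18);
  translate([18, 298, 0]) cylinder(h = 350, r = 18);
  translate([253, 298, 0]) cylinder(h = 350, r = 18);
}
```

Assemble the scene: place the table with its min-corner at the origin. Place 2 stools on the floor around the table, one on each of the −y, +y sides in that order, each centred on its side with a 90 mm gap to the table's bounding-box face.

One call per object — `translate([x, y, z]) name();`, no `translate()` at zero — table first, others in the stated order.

table();
translate([215, -406, 0]) stool();
translate([215, 694, 0]) stool();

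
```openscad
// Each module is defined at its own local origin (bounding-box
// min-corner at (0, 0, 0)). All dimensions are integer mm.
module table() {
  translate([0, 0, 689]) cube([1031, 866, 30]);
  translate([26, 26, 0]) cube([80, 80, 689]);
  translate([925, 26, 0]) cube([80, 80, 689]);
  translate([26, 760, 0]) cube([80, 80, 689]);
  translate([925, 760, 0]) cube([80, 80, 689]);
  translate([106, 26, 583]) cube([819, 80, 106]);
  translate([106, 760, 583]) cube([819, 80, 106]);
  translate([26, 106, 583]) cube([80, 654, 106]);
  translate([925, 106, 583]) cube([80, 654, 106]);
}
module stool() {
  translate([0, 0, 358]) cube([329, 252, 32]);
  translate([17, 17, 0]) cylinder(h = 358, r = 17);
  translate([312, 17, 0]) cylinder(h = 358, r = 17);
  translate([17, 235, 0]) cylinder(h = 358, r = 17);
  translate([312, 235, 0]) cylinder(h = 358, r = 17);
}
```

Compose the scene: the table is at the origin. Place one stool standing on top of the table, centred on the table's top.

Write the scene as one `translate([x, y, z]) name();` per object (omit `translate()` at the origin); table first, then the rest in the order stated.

table();
translate([351, 307, 719]) stool();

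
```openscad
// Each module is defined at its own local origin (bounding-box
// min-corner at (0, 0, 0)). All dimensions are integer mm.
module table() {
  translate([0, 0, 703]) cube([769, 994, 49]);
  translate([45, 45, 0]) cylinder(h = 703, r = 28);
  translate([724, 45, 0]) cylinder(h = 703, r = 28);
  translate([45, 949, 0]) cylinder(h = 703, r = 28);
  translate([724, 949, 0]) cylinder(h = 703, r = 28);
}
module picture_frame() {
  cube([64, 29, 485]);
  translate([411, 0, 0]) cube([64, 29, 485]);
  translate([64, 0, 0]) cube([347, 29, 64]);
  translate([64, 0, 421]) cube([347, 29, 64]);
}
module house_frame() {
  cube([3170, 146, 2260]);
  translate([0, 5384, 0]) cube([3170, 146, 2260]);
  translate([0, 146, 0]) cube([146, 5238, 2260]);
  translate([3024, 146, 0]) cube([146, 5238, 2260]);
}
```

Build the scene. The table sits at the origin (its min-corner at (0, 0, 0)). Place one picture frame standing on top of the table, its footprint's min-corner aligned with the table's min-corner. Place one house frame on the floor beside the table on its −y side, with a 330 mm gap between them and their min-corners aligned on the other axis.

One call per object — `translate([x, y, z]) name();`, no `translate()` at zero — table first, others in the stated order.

table();
translate([0, 0, 752]) picture_frame();
translate([0, -5860, 0]) house_frame();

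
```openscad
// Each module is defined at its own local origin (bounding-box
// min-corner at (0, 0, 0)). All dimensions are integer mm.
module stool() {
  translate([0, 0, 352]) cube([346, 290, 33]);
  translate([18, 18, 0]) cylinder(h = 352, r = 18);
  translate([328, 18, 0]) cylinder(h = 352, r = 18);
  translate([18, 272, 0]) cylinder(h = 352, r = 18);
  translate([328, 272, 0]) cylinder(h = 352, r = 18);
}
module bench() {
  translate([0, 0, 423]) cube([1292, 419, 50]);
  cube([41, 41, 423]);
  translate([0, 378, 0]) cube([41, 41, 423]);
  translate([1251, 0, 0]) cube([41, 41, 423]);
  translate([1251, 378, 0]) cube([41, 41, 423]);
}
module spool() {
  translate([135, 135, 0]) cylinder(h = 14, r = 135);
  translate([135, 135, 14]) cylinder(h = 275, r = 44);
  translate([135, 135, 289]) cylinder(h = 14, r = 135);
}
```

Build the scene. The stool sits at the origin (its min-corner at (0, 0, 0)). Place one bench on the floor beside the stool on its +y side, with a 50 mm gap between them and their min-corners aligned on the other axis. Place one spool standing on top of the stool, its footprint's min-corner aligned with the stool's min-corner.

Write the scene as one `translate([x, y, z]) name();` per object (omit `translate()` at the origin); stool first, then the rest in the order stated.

stool();
translate([0, 340, 0]) bench();
translate([0, 0, 385]) spool();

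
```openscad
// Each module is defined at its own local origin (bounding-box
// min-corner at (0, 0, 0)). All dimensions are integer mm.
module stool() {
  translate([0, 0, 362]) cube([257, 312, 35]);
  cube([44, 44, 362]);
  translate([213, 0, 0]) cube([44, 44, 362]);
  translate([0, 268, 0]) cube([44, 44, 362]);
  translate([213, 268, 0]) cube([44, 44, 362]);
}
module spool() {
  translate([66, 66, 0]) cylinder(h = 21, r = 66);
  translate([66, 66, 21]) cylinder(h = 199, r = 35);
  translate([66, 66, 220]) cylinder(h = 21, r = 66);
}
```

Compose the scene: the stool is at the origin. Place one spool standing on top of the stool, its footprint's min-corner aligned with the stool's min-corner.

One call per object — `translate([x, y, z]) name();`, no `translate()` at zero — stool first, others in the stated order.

stool();
translate([0, 0, 397]) spool();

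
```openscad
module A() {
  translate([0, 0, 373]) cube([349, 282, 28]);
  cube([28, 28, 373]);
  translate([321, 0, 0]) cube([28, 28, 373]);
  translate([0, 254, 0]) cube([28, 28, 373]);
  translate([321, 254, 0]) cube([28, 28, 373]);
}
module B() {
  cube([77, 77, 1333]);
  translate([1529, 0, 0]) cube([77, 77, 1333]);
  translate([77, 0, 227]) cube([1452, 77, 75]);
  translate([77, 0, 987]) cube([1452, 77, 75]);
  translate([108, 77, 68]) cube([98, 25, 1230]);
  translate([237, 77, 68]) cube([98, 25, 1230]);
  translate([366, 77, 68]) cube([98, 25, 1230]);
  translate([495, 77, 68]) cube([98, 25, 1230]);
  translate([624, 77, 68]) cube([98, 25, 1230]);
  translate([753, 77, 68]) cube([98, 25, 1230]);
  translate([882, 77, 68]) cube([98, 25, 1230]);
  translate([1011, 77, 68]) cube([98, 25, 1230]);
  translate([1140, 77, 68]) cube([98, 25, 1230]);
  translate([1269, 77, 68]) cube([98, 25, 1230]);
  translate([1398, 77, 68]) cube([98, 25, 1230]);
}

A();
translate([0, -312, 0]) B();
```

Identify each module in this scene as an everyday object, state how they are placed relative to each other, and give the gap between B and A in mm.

A is a stool. B is a fence section. The fence section is on the floor beside the stool on its −y side. The gap between the fence section and the stool is 210 mm.

The fence section's nearest face is 210 mm from the stool's −y face.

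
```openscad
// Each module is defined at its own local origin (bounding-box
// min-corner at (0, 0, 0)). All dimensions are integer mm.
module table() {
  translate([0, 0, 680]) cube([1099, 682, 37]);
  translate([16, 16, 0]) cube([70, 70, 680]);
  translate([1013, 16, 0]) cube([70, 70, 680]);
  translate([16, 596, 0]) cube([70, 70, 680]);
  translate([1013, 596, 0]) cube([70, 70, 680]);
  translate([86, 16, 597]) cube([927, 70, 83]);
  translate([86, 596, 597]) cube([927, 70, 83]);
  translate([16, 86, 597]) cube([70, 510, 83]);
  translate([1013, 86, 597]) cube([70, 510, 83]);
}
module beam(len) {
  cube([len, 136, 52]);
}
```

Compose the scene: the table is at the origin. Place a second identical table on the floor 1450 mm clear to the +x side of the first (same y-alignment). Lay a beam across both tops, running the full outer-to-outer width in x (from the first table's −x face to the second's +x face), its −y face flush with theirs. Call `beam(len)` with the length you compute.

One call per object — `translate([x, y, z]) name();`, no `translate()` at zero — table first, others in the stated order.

table();
translate([2549, 0, 0]) table();
translate([0, 0, 717]) beam(3648);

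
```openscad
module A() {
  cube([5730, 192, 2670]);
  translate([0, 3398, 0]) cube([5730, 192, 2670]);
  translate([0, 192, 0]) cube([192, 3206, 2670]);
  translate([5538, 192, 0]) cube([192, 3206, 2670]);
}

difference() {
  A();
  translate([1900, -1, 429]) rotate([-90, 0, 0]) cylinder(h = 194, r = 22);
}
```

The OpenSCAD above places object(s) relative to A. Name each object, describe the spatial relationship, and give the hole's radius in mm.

A is a house frame. The house frame has a circular hole through its front wall. The hole's radius is 22 mm.

The subtracted cylinder has r = 22 mm.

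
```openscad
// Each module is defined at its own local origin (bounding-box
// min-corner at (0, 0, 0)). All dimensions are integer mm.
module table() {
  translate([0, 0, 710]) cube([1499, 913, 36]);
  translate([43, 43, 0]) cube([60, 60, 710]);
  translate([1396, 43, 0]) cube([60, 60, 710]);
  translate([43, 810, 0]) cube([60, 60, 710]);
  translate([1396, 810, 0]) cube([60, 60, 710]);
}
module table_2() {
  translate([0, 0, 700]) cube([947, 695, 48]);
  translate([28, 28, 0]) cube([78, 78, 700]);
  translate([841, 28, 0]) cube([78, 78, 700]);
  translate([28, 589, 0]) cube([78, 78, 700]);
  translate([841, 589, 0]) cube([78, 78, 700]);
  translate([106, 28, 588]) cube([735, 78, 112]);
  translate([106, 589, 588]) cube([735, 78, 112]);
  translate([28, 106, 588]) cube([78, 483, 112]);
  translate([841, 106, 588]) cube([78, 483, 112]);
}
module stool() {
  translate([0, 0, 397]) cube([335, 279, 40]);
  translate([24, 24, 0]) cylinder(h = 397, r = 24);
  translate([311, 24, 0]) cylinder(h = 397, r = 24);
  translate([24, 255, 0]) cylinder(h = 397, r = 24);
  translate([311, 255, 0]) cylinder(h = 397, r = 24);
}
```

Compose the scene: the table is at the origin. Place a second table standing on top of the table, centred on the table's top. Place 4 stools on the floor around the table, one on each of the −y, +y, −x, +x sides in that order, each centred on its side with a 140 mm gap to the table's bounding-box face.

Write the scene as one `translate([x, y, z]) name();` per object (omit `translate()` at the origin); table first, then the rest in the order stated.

table();
translate([276, 109, 746]) table_2();
translate([582, -419, 0]) stool();
translate([582, 1053, 0]) stool();
translate([-475, 317, 0]) stool();
translate([1639, 317, 0]) stool();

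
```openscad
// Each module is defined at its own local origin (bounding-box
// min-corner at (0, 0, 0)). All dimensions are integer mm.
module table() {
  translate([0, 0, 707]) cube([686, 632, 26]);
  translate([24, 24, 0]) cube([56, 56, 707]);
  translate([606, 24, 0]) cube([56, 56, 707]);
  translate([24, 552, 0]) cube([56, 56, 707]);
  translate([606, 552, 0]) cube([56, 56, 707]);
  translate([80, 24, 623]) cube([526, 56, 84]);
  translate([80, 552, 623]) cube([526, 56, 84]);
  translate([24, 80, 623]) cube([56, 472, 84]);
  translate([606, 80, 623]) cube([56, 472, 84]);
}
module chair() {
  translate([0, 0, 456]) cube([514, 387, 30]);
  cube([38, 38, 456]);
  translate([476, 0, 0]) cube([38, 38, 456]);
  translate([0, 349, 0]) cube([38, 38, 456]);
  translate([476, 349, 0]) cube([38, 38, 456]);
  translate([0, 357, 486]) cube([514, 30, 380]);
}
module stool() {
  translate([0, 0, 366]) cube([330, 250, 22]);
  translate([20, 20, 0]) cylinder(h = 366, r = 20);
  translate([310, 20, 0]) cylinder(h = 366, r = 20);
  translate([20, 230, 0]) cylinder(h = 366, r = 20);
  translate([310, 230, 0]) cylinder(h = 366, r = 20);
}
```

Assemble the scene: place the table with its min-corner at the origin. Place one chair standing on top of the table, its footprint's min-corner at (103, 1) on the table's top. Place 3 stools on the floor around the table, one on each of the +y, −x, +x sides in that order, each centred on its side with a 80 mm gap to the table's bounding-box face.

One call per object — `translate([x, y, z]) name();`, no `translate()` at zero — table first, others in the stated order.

table();
translate([103, 1, 733]) chair();
translate([178, 712, 0]) stool();
translate([-410, 191, 0]) stool();
translate([766, 191, 0]) stool();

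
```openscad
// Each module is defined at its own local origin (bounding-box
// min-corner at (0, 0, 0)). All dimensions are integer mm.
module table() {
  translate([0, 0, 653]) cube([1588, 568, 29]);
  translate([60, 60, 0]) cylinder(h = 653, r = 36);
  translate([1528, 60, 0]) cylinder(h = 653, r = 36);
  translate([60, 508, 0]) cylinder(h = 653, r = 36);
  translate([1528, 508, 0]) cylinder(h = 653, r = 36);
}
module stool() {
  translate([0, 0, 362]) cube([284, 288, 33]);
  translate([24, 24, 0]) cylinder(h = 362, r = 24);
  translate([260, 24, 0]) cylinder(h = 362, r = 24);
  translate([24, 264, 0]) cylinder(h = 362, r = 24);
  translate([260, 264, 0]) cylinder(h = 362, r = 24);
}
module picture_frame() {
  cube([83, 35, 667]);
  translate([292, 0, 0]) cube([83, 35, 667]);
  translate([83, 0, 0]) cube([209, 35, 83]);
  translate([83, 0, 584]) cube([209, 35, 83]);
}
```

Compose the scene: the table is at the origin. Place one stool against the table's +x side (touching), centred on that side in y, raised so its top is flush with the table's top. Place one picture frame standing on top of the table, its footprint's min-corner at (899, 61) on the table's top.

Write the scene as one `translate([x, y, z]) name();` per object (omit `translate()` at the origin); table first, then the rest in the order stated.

table();
translate([1588, 140, 287]) stool();
translate([899, 61, 682]) picture_frame();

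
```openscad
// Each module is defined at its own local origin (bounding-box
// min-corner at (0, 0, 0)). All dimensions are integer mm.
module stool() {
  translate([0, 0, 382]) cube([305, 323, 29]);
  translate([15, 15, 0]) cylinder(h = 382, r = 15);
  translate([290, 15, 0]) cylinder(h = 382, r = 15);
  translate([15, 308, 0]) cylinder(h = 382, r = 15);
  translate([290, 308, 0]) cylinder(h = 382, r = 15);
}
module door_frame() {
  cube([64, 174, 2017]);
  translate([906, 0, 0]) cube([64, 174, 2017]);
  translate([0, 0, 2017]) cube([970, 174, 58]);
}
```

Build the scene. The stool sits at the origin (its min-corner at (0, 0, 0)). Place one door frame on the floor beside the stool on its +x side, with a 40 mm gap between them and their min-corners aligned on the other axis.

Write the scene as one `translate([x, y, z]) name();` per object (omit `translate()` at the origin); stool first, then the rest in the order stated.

stool();
translate([345, 0, 0]) door_frame();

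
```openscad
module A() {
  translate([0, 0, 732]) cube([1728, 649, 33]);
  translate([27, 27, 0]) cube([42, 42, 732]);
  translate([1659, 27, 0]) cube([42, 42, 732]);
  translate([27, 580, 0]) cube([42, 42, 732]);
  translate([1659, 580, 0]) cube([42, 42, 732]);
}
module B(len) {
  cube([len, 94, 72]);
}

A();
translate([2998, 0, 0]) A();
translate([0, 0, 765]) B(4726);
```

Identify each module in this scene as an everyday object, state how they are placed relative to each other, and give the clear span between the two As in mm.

A is a table. B is a beam. A beam spans the tops of two tables. The clear span between the two tables is 1270 mm.

Second table starts at x = 2998; first ends at x = 1728; clear span = 2998 − 1728 = 1270 mm.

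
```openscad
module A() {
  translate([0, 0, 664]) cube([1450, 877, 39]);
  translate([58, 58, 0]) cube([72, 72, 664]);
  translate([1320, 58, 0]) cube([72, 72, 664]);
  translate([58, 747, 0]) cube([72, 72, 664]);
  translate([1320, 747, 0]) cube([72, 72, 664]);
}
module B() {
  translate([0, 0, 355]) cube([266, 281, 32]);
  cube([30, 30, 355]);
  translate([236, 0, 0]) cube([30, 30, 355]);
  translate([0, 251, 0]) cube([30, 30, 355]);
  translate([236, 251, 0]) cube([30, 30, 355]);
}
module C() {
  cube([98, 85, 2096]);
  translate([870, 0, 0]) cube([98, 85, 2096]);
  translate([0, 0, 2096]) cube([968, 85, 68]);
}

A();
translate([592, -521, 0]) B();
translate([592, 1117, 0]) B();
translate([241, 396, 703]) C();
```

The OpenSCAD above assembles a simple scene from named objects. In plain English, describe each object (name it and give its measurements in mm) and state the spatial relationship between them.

A is a table with a 1450×877 mm rectangular top, 39 mm thick, top surface at z = 703 mm, supported by four 72×72 mm square legs, each inset 58 mm from the nearest pair of top edges, running from the floor.

B is a simple wooden stool: a rectangular seat 266 mm (x) by 281 mm (y), 32 mm thick, top face at z = 387 mm, on four square legs, each 30×30 mm in cross-section. The legs rest on z = 0, each flush with a corner of the seat.

C is a rectangular door frame: two vertical jambs of 98×85 mm section, 2096 mm tall, with a clear opening 772 mm wide between their inner faces. A header 68 mm tall and 85 mm deep lies on top of the jambs and spans the full outside width.

Two stools sit around the table at the −y, +y sides. The door frame is on top of the table, centred.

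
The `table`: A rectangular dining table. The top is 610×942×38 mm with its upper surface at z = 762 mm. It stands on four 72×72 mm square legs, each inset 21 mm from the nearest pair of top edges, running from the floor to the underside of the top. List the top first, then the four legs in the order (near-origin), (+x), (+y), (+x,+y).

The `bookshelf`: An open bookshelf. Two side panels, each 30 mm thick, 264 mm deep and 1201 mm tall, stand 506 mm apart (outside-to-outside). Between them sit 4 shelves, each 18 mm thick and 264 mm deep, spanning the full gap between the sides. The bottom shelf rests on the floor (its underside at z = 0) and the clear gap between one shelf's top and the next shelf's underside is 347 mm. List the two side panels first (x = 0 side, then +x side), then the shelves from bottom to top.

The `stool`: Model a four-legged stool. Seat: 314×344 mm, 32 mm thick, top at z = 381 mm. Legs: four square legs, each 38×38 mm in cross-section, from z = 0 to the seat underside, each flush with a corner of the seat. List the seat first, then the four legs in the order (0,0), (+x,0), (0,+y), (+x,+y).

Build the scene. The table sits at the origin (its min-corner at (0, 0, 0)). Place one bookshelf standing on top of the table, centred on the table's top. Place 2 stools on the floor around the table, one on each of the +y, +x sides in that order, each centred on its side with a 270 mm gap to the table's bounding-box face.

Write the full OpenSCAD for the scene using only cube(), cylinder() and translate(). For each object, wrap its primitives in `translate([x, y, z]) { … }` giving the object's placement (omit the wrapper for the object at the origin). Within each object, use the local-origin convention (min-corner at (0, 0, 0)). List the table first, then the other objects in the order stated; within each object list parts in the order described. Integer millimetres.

translate([0, 0, 724]) cube([610, 942, 38]);
translate([21, 21, 0]) cube([72, 72, 724]);
translate([517, 21, 0]) cube([72, 72, 724]);
translate([21, 849, 0]) cube([72, 72, 724]);
translate([517, 849, 0]) cube([72, 72, 724]);
translate([52, 339, 762]) {
  cube([30, 264, 1201]);
  translate([476, 0, 0]) cube([30, 264, 1201]);
  translate([30, 0, 0]) cube([446, 264, 18]);
  translate([30, 0, 365]) cube([446, 264, 18]);
  translate([30, 0, 730]) cube([446, 264, 18]);
  translate([30, 0, 1095]) cube([446, 264, 18]);
}
translate([148, 1212, 0]) {
  translate([0, 0, 349]) cube([314, 344, 32]);
  cube([38, 38, 349]);
  translate([276, 0, 0]) cube([38, 38, 349]);
  translate([0, 306, 0]) cube([38, 38, 349]);
  translate([276, 306, 0]) cube([38, 38, 349]);
}
translate([880, 299, 0]) {
  translate([0, 0, 349]) cube([314, 344, 32]);
  cube([38, 38, 349]);
  translate([276, 0, 0]) cube([38, 38, 349]);
  translate([0, 306, 0]) cube([38, 38, 349]);
  translate([276, 306, 0]) cube([38, 38, 349]);
}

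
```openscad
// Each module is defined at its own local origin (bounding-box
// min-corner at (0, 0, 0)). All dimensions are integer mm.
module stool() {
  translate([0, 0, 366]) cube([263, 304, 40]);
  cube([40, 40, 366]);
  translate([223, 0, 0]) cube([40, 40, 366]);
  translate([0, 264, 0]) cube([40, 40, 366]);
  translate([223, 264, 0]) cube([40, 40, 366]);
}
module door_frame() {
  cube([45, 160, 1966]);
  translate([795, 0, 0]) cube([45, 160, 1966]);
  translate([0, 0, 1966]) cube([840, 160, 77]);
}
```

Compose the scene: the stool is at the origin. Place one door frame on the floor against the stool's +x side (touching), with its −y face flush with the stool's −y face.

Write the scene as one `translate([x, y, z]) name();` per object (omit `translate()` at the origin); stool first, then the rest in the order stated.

stool();
translate([263, 0, 0]) door_frame();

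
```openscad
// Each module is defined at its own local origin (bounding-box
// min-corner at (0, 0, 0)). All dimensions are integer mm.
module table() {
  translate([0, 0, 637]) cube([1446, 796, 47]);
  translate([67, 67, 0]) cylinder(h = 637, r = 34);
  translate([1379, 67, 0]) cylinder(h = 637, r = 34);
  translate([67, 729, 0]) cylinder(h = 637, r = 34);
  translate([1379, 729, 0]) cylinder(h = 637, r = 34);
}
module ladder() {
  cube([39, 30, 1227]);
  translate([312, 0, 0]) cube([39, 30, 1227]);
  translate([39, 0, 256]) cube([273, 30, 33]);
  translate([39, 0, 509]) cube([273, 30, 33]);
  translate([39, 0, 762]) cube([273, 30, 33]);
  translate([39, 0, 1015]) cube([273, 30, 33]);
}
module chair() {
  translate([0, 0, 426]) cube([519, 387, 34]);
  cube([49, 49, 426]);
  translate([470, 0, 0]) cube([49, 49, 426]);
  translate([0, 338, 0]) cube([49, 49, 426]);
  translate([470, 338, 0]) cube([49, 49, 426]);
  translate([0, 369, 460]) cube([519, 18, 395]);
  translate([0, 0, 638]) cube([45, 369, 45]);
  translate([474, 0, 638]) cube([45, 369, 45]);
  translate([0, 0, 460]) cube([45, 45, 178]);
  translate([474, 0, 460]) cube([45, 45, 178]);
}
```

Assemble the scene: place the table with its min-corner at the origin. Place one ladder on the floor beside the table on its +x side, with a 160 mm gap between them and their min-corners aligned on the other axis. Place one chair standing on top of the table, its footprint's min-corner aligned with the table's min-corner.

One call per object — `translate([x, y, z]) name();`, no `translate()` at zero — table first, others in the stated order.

table();
translate([1606, 0, 0]) ladder();
translate([0, 0, 684]) chair();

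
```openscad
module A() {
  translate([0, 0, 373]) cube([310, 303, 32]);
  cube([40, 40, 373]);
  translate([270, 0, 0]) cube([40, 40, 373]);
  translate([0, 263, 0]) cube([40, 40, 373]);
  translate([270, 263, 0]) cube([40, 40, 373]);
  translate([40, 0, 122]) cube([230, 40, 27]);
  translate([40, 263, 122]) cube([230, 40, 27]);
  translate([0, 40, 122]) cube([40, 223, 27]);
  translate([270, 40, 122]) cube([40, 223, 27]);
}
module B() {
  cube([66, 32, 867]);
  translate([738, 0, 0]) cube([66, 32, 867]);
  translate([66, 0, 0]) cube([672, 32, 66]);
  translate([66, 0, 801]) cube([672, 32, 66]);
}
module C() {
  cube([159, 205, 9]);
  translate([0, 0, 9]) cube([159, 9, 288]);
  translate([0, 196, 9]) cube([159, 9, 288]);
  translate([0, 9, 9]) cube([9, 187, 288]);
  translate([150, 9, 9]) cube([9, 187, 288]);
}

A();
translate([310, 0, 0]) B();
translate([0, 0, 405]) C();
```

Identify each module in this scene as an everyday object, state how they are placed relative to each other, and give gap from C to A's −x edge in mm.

The open box's min-x is at 0; the stool's min-x is 0; gap = 0 mm.

A is a stool. B is a picture frame. C is an open box. The picture frame is against the stool's +x side, with their −y faces flush. The open box is on top of the stool. The gap from the open box to the stool's −x edge is 0 mm.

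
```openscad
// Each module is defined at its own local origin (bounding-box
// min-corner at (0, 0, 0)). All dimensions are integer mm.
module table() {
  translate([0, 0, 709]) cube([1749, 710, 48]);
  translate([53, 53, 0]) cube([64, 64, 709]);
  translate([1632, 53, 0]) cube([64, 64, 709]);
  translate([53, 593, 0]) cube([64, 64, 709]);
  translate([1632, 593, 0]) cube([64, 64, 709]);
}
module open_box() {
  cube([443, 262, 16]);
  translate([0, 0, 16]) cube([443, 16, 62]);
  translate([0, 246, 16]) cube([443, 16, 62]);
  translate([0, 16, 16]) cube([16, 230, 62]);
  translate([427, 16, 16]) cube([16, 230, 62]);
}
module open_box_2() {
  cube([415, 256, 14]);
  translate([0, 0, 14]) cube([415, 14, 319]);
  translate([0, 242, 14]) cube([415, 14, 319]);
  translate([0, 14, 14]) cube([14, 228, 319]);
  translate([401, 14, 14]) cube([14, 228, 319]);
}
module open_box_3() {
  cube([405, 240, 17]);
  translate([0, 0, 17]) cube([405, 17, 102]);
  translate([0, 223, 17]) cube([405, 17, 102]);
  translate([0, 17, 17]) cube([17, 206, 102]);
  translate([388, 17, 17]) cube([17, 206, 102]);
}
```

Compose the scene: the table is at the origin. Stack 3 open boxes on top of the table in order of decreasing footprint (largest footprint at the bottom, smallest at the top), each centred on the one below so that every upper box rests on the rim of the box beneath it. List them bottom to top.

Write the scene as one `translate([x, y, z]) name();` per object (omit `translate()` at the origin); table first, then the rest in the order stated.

table();
translate([653, 224, 757]) open_box();
translate([667, 227, 835]) open_box_2();
translate([672, 235, 1168]) open_box_3();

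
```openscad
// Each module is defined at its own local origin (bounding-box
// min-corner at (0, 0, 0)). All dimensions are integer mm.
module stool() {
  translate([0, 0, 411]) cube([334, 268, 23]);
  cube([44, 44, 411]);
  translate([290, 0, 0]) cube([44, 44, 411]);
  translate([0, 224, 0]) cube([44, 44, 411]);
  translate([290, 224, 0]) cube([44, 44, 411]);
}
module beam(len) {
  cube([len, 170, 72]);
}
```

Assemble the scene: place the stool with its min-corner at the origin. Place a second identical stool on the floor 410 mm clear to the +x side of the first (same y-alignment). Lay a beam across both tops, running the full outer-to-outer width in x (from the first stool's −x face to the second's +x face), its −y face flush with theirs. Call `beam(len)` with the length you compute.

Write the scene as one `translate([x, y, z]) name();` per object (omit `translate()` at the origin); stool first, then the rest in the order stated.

stool();
translate([744, 0, 0]) stool();
translate([0, 0, 434]) beam(1078);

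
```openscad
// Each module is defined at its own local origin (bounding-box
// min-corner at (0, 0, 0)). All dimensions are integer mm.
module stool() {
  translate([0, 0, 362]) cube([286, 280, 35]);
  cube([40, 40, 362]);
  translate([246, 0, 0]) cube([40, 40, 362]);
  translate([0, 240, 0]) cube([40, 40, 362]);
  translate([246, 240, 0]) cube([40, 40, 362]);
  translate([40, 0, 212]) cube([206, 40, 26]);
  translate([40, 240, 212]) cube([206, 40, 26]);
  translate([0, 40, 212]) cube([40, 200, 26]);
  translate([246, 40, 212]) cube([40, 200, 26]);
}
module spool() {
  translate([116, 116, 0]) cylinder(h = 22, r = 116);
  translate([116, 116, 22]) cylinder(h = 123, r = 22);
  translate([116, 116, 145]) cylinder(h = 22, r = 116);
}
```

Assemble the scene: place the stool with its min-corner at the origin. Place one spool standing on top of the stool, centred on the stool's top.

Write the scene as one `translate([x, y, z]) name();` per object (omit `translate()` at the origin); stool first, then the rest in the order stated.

stool();
translate([27, 24, 397]) spool();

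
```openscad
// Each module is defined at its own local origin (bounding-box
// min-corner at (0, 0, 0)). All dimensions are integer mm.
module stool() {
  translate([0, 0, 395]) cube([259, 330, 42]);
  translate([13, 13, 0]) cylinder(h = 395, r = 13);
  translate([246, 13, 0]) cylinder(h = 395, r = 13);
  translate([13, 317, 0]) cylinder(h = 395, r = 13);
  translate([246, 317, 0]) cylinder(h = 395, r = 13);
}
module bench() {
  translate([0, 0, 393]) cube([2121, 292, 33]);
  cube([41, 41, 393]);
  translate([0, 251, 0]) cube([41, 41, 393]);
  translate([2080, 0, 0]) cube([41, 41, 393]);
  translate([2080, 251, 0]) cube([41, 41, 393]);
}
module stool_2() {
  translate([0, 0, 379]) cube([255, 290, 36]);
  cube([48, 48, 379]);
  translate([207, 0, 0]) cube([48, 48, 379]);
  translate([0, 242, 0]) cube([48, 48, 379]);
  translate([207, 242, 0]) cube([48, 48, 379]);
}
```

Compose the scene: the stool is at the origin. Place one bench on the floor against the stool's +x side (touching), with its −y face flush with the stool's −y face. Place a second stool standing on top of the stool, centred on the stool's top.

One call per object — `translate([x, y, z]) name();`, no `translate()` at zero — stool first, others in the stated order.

stool();
translate([259, 0, 0]) bench();
translate([2, 20, 437]) stool_2();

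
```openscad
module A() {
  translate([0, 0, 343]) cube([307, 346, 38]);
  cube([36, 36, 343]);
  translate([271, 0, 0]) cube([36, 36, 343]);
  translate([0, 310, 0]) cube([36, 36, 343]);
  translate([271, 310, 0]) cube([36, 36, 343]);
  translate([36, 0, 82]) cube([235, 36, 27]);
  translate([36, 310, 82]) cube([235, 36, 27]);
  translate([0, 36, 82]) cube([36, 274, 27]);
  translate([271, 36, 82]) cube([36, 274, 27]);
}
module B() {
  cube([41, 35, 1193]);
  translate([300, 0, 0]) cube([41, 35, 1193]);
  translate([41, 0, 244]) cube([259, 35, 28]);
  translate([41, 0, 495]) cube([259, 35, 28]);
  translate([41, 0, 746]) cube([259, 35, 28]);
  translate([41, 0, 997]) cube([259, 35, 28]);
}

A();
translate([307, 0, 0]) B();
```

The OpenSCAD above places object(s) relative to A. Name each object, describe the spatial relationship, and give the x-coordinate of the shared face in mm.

The stool's +x face and the ladder's −x face are both at x = 307 mm.

A is a stool. B is a ladder. The ladder is against the stool's +x side, with their −y faces flush. The x-coordinate of the shared face is 307 mm.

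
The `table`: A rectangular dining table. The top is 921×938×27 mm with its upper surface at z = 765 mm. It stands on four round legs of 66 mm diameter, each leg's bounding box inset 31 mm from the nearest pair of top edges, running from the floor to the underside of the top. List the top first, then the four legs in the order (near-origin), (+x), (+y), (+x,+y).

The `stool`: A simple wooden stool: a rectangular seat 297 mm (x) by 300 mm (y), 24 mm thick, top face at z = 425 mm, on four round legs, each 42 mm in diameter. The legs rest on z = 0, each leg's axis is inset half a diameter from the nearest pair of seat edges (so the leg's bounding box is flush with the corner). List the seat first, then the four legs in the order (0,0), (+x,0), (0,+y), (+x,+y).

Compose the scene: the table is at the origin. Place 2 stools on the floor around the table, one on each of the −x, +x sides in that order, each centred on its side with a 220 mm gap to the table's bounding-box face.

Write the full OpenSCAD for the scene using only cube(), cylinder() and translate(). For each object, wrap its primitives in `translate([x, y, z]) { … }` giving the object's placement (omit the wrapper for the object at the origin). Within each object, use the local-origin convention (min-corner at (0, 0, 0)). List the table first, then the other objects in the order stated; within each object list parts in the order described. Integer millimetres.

translate([0, 0, 738]) cube([921, 938, 27]);
translate([64, 64, 0]) cylinder(h = 738, r = 33);
translate([857, 64, 0]) cylinder(h = 738, r = 33);
translate([64, 874, 0]) cylinder(h = 738, r = 33);
translate([857, 874, 0]) cylinder(h = 738, r = 33);
translate([-517, 319, 0]) {
  translate([0, 0, 401]) cube([297, 300, 24]);
  translate([21, 21, 0]) cylinder(h = 401, r = 21);
  translate([276, 21, 0]) cylinder(h = 401, r = 21);
  translate([21, 279, 0]) cylinder(h = 401, r = 21);
  translate([276, 279, 0]) cylinder(h = 401, r = 21);
}
translate([1141, 319, 0]) {
  translate([0, 0, 401]) cube([297, 300, 24]);
  translate([21, 21, 0]) cylinder(h = 401, r = 21);
  translate([276, 21, 0]) cylinder(h = 401, r = 21);
  translate([21, 279, 0]) cylinder(h = 401, r = 21);
  translate([276, 279, 0]) cylinder(h = 401, r = 21);
}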